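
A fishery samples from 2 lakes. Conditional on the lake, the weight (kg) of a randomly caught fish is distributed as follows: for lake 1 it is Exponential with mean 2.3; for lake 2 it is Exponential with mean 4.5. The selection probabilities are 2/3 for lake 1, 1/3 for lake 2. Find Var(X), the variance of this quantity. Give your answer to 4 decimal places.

Per component, 1: μ=2.3, E[X²]=10.58; 2: μ=4.5, E[X²]=40.5.
E[X] = 0.666667·2.3 + 0.333333·4.5 = 3.03333.
E[X²] = 0.666667·10.58 + 0.333333·40.5 = 20.5533.
Var(X) = E[X²] − (E[X])² = 20.5533 − 9.20111 = 11.3522.

11.3522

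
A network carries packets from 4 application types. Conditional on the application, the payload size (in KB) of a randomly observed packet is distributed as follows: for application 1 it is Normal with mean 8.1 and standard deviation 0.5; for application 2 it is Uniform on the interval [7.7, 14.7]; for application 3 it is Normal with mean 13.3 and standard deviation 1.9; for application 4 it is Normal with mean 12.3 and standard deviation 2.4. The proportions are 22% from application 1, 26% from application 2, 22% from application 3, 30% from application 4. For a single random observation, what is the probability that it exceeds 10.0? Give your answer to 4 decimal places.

0.6348

Conditional on each application, P(X > 10.0): 1: 7.2348e-05; 2: 0.671429; 3: 0.958792; 4: 0.831053.
By total probability, P(X > 10.0) = 0.22·7.2348e-05 + 0.26·0.671429 + 0.22·0.958792 + 0.3·0.831053 = 0.634837.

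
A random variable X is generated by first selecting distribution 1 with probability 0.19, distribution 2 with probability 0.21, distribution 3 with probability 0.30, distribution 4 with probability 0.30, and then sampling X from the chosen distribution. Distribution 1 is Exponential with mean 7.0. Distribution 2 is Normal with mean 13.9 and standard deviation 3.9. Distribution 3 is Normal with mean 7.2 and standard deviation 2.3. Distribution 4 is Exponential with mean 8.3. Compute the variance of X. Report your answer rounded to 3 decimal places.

Per component, 1: μ=7, E[X²]=98; 2: μ=13.9, E[X²]=208.42; 3: μ=7.2, E[X²]=57.13; 4: μ=8.3, E[X²]=137.78.
E[X] = 0.19·7 + 0.21·13.9 + 0.3·7.2 + 0.3·8.3 = 8.899.
E[X²] = 0.19·98 + 0.21·208.42 + 0.3·57.13 + 0.3·137.78 = 120.861.
Var(X) = E[X²] − (E[X])² = 120.861 − 79.1922 = 41.669.

41.669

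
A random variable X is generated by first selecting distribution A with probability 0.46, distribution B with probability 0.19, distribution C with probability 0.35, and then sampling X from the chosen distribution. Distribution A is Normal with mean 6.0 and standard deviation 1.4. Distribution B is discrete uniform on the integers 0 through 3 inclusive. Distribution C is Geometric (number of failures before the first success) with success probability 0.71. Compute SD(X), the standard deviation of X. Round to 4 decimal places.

2.8676

Per component, A: μ=6, E[X²]=37.96; B: μ=1.5, E[X²]=3.5; C: μ=0.408451, E[X²]=0.742115.
E[X] = 0.46·6 + 0.19·1.5 + 0.35·0.408451 = 3.18796.
E[X²] = 0.46·37.96 + 0.19·3.5 + 0.35·0.742115 = 18.3863.
Var(X) = E[X²] − (E[X])² = 18.3863 − 10.1631 = 8.22327.
SD(X) = √8.22327 = 2.86762.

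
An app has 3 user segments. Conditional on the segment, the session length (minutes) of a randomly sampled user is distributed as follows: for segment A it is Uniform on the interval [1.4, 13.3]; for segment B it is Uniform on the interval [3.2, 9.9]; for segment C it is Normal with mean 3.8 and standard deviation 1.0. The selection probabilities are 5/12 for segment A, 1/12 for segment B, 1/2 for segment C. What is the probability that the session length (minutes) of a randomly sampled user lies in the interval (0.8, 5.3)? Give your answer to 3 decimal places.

0.629

Conditional on each segment, P(0.8 < X < 5.3): A: 0.327731; B: 0.313433; C: 0.931843.
By total probability, P(0.8 < X < 5.3) = 0.416667·0.327731 + 0.0833333·0.313433 + 0.5·0.931843 = 0.628595.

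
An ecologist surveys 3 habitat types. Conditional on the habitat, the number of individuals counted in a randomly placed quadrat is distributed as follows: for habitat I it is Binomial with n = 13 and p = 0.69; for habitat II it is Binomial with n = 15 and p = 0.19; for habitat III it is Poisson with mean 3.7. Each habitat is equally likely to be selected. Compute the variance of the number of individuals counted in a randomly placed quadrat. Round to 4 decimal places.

Per component, I: μ=8.97, E[X²]=83.2416; II: μ=2.85, E[X²]=10.431; III: μ=3.7, E[X²]=17.39.
E[X] = 0.333333·8.97 + 0.333333·2.85 + 0.333333·3.7 = 5.17333.
E[X²] = 0.333333·83.2416 + 0.333333·10.431 + 0.333333·17.39 = 37.0209.
Var(X) = E[X²] − (E[X])² = 37.0209 − 26.7634 = 10.2575.

10.2575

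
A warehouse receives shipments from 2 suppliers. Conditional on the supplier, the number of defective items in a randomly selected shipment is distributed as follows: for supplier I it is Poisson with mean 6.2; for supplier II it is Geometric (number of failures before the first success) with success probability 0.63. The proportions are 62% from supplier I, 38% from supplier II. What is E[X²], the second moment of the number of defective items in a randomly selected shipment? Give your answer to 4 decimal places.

28.1621

For each component E[X²] = Var + (mean)², giving I: 44.64; II: 1.27715.
Overall E[X²] = 0.62·44.64 + 0.38·1.27715 = 28.1621.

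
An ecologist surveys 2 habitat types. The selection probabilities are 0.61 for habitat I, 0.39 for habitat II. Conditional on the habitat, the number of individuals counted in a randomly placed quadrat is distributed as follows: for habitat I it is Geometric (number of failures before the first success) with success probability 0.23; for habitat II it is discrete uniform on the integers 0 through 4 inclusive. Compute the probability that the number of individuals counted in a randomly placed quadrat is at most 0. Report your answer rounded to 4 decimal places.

Conditional on each habitat, P(X ≤ 0): I: 0.23; II: 0.2.
By total probability, P(X ≤ 0) = 0.61·0.23 + 0.39·0.2 = 0.2183.

0.2183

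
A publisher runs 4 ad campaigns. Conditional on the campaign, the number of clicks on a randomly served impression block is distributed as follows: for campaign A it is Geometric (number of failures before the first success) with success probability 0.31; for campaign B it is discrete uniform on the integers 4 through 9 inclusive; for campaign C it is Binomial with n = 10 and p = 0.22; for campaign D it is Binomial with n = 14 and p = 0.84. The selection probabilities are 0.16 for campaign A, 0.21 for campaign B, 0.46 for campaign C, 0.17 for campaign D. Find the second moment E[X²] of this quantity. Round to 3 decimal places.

For each component E[X²] = Var + (mean)², giving A: 12.1342; B: 45.1667; C: 6.556; D: 140.179.
Overall E[X²] = 0.16·12.1342 + 0.21·45.1667 + 0.46·6.556 + 0.17·140.179 = 38.2727.

38.273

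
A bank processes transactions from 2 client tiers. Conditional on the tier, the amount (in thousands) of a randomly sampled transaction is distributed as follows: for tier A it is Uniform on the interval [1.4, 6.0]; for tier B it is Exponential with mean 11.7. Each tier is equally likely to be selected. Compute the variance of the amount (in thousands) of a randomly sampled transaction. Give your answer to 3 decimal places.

Per component, A: μ=3.7, E[X²]=15.4533; B: μ=11.7, E[X²]=273.78.
E[X] = 0.5·3.7 + 0.5·11.7 = 7.7.
E[X²] = 0.5·15.4533 + 0.5·273.78 = 144.617.
Var(X) = E[X²] − (E[X])² = 144.617 − 59.29 = 85.3267.

85.327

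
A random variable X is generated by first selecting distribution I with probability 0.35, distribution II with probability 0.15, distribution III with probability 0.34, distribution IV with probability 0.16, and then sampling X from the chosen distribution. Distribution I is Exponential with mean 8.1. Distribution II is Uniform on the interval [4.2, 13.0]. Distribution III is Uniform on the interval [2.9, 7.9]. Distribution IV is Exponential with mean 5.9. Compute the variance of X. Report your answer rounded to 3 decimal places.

Per component, I: μ=8.1, E[X²]=131.22; II: μ=8.6, E[X²]=80.4133; III: μ=5.4, E[X²]=31.2433; IV: μ=5.9, E[X²]=69.62.
E[X] = 0.35·8.1 + 0.15·8.6 + 0.34·5.4 + 0.16·5.9 = 6.905.
E[X²] = 0.35·131.22 + 0.15·80.4133 + 0.34·31.2433 + 0.16·69.62 = 79.7509.
Var(X) = E[X²] − (E[X])² = 79.7509 − 47.679 = 32.0719.

32.072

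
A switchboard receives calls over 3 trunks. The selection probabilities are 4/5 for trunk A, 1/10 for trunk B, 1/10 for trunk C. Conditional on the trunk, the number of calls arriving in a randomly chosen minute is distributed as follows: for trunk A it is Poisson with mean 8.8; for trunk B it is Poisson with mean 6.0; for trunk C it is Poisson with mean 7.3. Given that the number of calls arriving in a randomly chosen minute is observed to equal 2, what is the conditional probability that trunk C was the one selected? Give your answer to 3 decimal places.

0.165

Likelihoods P(X=2 | ·): A: 0.00583638; B: 0.0446175; C: 0.0179997.
Posterior ∝ prior × likelihood. Numerator for C: 0.1·0.0179997 = 0.00179997.
Normalizing constant: 0.8·0.00583638 + 0.1·0.0446175 + 0.1·0.0179997 = 0.0109308.
P(C | observation) = 0.00179997 / 0.0109308 = 0.164669.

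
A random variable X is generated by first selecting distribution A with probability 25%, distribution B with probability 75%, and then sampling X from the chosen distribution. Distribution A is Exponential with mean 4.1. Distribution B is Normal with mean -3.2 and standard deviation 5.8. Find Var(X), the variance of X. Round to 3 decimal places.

Per component, A: μ=4.1, E[X²]=33.62; B: μ=-3.2, E[X²]=43.88.
E[X] = 0.25·4.1 + 0.75·-3.2 = -1.375.
E[X²] = 0.25·33.62 + 0.75·43.88 = 41.315.
Var(X) = E[X²] − (E[X])² = 41.315 − 1.89063 = 39.4244.

39.424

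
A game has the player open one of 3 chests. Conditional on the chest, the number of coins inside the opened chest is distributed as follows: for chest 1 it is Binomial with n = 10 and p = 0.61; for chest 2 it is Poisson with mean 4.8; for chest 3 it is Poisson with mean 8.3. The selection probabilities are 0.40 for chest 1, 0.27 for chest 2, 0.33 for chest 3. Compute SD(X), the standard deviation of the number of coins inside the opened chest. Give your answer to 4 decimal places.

Per component, 1: μ=6.1, E[X²]=39.589; 2: μ=4.8, E[X²]=27.84; 3: μ=8.3, E[X²]=77.19.
E[X] = 0.4·6.1 + 0.27·4.8 + 0.33·8.3 = 6.475.
E[X²] = 0.4·39.589 + 0.27·27.84 + 0.33·77.19 = 48.8251.
Var(X) = E[X²] − (E[X])² = 48.8251 − 41.9256 = 6.89948.
SD(X) = √6.89948 = 2.62669.

2.6267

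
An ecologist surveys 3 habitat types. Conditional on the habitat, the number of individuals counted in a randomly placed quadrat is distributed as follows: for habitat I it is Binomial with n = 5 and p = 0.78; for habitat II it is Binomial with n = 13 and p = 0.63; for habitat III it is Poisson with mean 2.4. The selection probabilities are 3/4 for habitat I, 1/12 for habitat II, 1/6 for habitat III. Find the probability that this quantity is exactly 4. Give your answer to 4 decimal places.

Conditional on each habitat, P(X = 4): I: 0.407166; II: 0.0146381; III: 0.125408.
By total probability, P(X = 4) = 0.75·0.407166 + 0.0833333·0.0146381 + 0.166667·0.125408 = 0.327495.

0.3275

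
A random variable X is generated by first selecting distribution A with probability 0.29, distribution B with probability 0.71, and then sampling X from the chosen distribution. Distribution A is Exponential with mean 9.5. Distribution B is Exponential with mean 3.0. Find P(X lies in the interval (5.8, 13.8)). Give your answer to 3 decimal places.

Conditional on each component, P(5.8 < X < 13.8): A: 0.309111; B: 0.134613.
By total probability, P(5.8 < X < 13.8) = 0.29·0.309111 + 0.71·0.134613 = 0.185218.

0.185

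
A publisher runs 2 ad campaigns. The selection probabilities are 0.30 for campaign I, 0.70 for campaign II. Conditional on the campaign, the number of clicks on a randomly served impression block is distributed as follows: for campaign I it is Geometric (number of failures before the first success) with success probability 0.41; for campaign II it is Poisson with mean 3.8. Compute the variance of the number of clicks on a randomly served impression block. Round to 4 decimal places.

4.8835

Per component, I: μ=1.43902, E[X²]=5.58061; II: μ=3.8, E[X²]=18.24.
E[X] = 0.3·1.43902 + 0.7·3.8 = 3.09171.
E[X²] = 0.3·5.58061 + 0.7·18.24 = 14.4422.
Var(X) = E[X²] − (E[X])² = 14.4422 − 9.55865 = 4.88353.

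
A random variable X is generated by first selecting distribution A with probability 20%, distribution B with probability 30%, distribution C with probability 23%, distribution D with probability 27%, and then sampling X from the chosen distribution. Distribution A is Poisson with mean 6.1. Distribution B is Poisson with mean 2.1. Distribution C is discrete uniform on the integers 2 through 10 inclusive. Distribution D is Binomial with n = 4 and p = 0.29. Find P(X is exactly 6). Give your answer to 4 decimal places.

Conditional on each component, P(X = 6): A: 0.160491; B: 0.014587; C: 0.111111; D: 0.
By total probability, P(X = 6) = 0.2·0.160491 + 0.3·0.014587 + 0.23·0.111111 + 0.27·0 = 0.0620298.

0.0620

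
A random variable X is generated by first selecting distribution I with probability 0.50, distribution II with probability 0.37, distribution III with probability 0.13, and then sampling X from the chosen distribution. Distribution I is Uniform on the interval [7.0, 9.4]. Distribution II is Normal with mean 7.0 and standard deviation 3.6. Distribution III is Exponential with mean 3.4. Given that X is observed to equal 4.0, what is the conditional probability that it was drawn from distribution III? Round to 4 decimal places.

0.2892

Likelihoods f(4.0 | ·): I: 0; II: 0.0783089; III: 0.0906956.
Posterior ∝ prior × likelihood. Numerator for III: 0.13·0.0906956 = 0.0117904.
Normalizing constant: 0.5·0 + 0.37·0.0783089 + 0.13·0.0906956 = 0.0407647.
P(III | observation) = 0.0117904 / 0.0407647 = 0.289231.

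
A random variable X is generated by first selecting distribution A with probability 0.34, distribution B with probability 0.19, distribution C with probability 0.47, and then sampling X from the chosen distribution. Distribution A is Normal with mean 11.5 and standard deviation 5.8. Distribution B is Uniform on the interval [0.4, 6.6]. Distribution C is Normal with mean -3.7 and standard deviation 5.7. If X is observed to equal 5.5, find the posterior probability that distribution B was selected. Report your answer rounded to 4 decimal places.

Likelihoods f(5.5 | ·): A: 0.0402811; B: 0.16129; C: 0.0190258.
Posterior ∝ prior × likelihood. Numerator for B: 0.19·0.16129 = 0.0306452.
Normalizing constant: 0.34·0.0402811 + 0.19·0.16129 + 0.47·0.0190258 = 0.0532828.
P(B | observation) = 0.0306452 / 0.0532828 = 0.575141.

0.5751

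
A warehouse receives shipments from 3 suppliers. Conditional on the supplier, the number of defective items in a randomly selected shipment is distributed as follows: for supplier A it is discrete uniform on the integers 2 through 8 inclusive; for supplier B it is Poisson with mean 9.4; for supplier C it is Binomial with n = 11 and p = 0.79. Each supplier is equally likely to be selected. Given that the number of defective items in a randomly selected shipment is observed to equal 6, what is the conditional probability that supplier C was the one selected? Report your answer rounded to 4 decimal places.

Likelihoods P(X=6 | ·): A: 0.142857; B: 0.0792623; C: 0.0458671.
Posterior ∝ prior × likelihood. Numerator for C: 0.333333·0.0458671 = 0.015289.
Normalizing constant: 0.333333·0.142857 + 0.333333·0.0792623 + 0.333333·0.0458671 = 0.0893288.
P(C | observation) = 0.015289 / 0.0893288 = 0.171154.

0.1712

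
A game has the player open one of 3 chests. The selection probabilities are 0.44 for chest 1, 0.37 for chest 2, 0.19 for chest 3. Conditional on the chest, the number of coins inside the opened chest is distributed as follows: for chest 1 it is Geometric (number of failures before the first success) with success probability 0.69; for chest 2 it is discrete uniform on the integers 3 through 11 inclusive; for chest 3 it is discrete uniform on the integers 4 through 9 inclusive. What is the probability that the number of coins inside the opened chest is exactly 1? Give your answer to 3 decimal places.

0.094

Conditional on each chest, P(X = 1): 1: 0.2139; 2: 0; 3: 0.
By total probability, P(X = 1) = 0.44·0.2139 + 0.37·0 + 0.19·0 = 0.094116.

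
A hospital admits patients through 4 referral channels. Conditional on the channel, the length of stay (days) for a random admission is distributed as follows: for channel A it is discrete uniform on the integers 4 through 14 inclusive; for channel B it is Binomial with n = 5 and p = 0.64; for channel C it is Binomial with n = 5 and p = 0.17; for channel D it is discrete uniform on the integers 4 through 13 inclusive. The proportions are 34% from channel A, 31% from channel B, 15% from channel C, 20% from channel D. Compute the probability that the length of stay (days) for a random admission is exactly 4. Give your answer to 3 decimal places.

Conditional on each channel, P(X = 4): A: 0.0909091; B: 0.30199; C: 0.00346612; D: 0.1.
By total probability, P(X = 4) = 0.34·0.0909091 + 0.31·0.30199 + 0.15·0.00346612 + 0.2·0.1 = 0.145046.

0.145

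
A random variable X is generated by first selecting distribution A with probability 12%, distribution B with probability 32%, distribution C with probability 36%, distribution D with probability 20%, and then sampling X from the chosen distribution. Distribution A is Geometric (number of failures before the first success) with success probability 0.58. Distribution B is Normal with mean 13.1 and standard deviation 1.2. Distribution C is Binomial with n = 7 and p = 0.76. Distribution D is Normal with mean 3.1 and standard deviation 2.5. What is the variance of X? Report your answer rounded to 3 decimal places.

Per component, A: μ=0.724138, E[X²]=1.77289; B: μ=13.1, E[X²]=173.05; C: μ=5.32, E[X²]=29.5792; D: μ=3.1, E[X²]=15.86.
E[X] = 0.12·0.724138 + 0.32·13.1 + 0.36·5.32 + 0.2·3.1 = 6.8141.
E[X²] = 0.12·1.77289 + 0.32·173.05 + 0.36·29.5792 + 0.2·15.86 = 69.4093.
Var(X) = E[X²] − (E[X])² = 69.4093 − 46.4319 = 22.9773.

22.977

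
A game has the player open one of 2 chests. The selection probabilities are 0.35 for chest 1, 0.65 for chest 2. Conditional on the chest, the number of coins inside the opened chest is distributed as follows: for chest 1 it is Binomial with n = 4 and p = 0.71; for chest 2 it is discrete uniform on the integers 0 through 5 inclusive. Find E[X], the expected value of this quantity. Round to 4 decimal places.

2.6190

Component means — 1: 2.84; 2: 2.5.
E[X] = 0.35·2.84 + 0.65·2.5 = 2.619.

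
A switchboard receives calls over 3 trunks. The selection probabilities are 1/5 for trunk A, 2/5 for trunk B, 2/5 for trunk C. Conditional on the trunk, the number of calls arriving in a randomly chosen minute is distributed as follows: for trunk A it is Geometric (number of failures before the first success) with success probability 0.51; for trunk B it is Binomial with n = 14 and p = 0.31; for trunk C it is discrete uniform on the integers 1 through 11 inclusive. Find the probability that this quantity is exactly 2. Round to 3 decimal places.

Conditional on each trunk, P(X = 2): A: 0.122451; B: 0.101848; C: 0.0909091.
By total probability, P(X = 2) = 0.2·0.122451 + 0.4·0.101848 + 0.4·0.0909091 = 0.101593.

0.102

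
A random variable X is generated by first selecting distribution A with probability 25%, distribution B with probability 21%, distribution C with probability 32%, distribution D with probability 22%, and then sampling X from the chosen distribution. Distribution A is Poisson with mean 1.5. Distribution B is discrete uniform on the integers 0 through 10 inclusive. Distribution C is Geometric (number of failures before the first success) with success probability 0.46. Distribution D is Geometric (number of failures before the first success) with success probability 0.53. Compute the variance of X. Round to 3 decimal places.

Per component, A: μ=1.5, E[X²]=3.75; B: μ=5, E[X²]=35; C: μ=1.17391, E[X²]=3.93006; D: μ=0.886792, E[X²]=2.45959.
E[X] = 0.25·1.5 + 0.21·5 + 0.32·1.17391 + 0.22·0.886792 = 1.99575.
E[X²] = 0.25·3.75 + 0.21·35 + 0.32·3.93006 + 0.22·2.45959 = 10.0862.
Var(X) = E[X²] − (E[X])² = 10.0862 − 3.983 = 6.10322.

6.103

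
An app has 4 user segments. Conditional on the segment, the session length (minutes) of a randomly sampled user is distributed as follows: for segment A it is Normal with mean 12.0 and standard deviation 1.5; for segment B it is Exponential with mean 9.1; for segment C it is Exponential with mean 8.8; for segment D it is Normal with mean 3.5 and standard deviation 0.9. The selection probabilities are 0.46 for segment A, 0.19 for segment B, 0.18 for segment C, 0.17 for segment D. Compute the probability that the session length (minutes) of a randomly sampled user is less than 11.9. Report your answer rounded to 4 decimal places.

0.6598

Conditional on each segment, P(X < 11.9): A: 0.473424; B: 0.729557; C: 0.741348; D: 1.
By total probability, P(X < 11.9) = 0.46·0.473424 + 0.19·0.729557 + 0.18·0.741348 + 0.17·1 = 0.659833.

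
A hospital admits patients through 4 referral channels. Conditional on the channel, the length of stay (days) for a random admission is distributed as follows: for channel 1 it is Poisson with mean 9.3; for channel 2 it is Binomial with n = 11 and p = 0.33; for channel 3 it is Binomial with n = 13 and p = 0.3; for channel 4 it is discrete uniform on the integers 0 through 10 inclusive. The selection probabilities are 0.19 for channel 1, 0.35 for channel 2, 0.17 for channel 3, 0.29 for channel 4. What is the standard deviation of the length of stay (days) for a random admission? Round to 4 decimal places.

3.2149

Per component, 1: μ=9.3, E[X²]=95.79; 2: μ=3.63, E[X²]=15.609; 3: μ=3.9, E[X²]=17.94; 4: μ=5, E[X²]=35.
E[X] = 0.19·9.3 + 0.35·3.63 + 0.17·3.9 + 0.29·5 = 5.1505.
E[X²] = 0.19·95.79 + 0.35·15.609 + 0.17·17.94 + 0.29·35 = 36.8631.
Var(X) = E[X²] − (E[X])² = 36.8631 − 26.5277 = 10.3354.
SD(X) = √10.3354 = 3.21487.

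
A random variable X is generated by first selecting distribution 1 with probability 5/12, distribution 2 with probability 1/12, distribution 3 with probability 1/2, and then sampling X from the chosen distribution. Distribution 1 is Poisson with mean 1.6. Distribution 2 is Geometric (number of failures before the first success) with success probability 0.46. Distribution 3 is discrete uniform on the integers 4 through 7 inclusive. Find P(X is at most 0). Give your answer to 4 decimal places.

0.1225

Conditional on each component, P(X ≤ 0): 1: 0.201897; 2: 0.46; 3: 0.
By total probability, P(X ≤ 0) = 0.416667·0.201897 + 0.0833333·0.46 + 0.5·0 = 0.122457.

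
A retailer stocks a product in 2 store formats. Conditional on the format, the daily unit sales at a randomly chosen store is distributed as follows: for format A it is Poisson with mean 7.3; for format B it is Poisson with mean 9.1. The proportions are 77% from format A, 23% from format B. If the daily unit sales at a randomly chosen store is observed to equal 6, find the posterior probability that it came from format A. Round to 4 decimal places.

0.8437

Likelihoods P(X=6 | ·): A: 0.141989; B: 0.0880716.
Posterior ∝ prior × likelihood. Numerator for A: 0.77·0.141989 = 0.109332.
Normalizing constant: 0.77·0.141989 + 0.23·0.0880716 = 0.129588.
P(A | observation) = 0.109332 / 0.129588 = 0.843686.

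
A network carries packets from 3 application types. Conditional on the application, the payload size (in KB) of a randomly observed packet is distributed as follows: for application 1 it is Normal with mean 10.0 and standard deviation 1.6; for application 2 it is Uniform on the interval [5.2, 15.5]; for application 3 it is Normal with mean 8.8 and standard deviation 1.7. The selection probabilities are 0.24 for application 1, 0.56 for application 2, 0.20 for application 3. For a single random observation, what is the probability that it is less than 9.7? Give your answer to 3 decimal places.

0.487

Conditional on each application, P(X < 9.7): 1: 0.425634; 2: 0.436893; 3: 0.70174.
By total probability, P(X < 9.7) = 0.24·0.425634 + 0.56·0.436893 + 0.2·0.70174 = 0.48716.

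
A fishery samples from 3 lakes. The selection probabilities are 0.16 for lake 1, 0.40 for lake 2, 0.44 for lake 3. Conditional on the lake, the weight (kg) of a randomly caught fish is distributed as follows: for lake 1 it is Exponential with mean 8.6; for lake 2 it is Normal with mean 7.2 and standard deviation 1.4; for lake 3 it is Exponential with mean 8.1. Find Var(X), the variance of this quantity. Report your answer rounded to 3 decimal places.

41.772

Per component, 1: μ=8.6, E[X²]=147.92; 2: μ=7.2, E[X²]=53.8; 3: μ=8.1, E[X²]=131.22.
E[X] = 0.16·8.6 + 0.4·7.2 + 0.44·8.1 = 7.82.
E[X²] = 0.16·147.92 + 0.4·53.8 + 0.44·131.22 = 102.924.
Var(X) = E[X²] − (E[X])² = 102.924 − 61.1524 = 41.7716.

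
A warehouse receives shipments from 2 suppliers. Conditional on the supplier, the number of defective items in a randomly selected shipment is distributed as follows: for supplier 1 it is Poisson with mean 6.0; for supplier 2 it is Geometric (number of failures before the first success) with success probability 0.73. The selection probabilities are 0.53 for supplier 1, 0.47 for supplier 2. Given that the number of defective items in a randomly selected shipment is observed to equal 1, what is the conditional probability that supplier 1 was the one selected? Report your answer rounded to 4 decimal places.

0.0784

Likelihoods P(X=1 | ·): 1: 0.0148725; 2: 0.1971.
Posterior ∝ prior × likelihood. Numerator for 1: 0.53·0.0148725 = 0.00788243.
Normalizing constant: 0.53·0.0148725 + 0.47·0.1971 = 0.100519.
P(1 | observation) = 0.00788243 / 0.100519 = 0.078417.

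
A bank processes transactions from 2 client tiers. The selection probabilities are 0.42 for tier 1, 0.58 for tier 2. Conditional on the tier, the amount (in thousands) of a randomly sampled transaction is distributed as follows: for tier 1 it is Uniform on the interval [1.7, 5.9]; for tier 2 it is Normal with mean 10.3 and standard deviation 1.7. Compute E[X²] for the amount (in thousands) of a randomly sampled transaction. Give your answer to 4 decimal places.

69.8906

For each component E[X²] = Var + (mean)², giving 1: 15.91; 2: 108.98.
Overall E[X²] = 0.42·15.91 + 0.58·108.98 = 69.8906.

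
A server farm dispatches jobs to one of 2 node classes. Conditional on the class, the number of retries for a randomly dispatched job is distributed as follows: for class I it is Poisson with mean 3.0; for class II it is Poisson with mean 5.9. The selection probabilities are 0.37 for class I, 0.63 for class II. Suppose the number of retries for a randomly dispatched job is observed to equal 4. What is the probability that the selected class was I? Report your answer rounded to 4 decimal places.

0.4164

Likelihoods P(X=4 | ·): I: 0.168031; II: 0.138312.
Posterior ∝ prior × likelihood. Numerator for I: 0.37·0.168031 = 0.0621716.
Normalizing constant: 0.37·0.168031 + 0.63·0.138312 = 0.149308.
P(I | observation) = 0.0621716 / 0.149308 = 0.416398.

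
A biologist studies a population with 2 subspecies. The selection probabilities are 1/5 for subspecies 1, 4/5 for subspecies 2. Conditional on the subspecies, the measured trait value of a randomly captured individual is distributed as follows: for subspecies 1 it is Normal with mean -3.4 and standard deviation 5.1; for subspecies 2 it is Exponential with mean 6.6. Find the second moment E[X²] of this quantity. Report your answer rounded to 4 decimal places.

77.2100

For each component E[X²] = Var + (mean)², giving 1: 37.57; 2: 87.12.
Overall E[X²] = 0.2·37.57 + 0.8·87.12 = 77.21.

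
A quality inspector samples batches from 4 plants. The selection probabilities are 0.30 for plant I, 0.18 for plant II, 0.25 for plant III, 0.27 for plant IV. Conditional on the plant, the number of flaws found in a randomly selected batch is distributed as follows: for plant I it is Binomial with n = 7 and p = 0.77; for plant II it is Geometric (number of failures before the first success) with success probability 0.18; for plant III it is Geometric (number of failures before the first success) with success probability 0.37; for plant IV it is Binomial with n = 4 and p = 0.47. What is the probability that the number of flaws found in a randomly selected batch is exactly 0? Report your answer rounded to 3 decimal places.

Conditional on each plant, P(X = 0): I: 3.40483e-05; II: 0.18; III: 0.37; IV: 0.0789048.
By total probability, P(X = 0) = 0.3·3.40483e-05 + 0.18·0.18 + 0.25·0.37 + 0.27·0.0789048 = 0.146215.

0.146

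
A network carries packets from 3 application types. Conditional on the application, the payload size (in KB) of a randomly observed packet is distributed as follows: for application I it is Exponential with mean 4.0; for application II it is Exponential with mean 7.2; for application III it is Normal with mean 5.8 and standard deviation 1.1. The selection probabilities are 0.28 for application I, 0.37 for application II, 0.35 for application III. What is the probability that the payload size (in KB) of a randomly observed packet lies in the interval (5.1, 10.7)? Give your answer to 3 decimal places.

Conditional on each application, P(5.1 < X < 10.7): I: 0.210524; II: 0.266213; III: 0.737726.
By total probability, P(5.1 < X < 10.7) = 0.28·0.210524 + 0.37·0.266213 + 0.35·0.737726 = 0.41565.

0.416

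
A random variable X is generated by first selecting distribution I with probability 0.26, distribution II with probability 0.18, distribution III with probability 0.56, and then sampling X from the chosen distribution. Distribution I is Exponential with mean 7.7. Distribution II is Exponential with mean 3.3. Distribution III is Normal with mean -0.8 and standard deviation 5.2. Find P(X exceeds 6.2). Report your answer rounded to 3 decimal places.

Conditional on each component, P(X > 6.2): I: 0.447001; II: 0.152775; III: 0.0891265.
By total probability, P(X > 6.2) = 0.26·0.447001 + 0.18·0.152775 + 0.56·0.0891265 = 0.193631.

0.194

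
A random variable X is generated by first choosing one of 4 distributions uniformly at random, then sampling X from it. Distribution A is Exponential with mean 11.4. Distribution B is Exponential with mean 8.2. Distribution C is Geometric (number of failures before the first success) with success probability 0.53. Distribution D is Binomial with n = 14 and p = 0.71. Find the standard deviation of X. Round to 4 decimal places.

8.1716

Per component, A: μ=11.4, E[X²]=259.92; B: μ=8.2, E[X²]=134.48; C: μ=0.886792, E[X²]=2.45959; D: μ=9.94, E[X²]=101.686.
E[X] = 0.25·11.4 + 0.25·8.2 + 0.25·0.886792 + 0.25·9.94 = 7.6067.
E[X²] = 0.25·259.92 + 0.25·134.48 + 0.25·2.45959 + 0.25·101.686 = 124.636.
Var(X) = E[X²] − (E[X])² = 124.636 − 57.8619 = 66.7746.
SD(X) = √66.7746 = 8.17157.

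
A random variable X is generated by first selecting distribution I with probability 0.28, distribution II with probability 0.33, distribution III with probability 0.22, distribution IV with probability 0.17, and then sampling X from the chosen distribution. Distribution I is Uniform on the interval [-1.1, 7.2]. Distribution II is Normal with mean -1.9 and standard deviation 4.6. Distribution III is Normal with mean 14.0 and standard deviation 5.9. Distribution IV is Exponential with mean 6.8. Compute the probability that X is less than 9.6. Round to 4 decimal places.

0.7867

Conditional on each component, P(X < 9.6): I: 1; II: 0.99379; III: 0.227905; IV: 0.756287.
By total probability, P(X < 9.6) = 0.28·1 + 0.33·0.99379 + 0.22·0.227905 + 0.17·0.756287 = 0.786659.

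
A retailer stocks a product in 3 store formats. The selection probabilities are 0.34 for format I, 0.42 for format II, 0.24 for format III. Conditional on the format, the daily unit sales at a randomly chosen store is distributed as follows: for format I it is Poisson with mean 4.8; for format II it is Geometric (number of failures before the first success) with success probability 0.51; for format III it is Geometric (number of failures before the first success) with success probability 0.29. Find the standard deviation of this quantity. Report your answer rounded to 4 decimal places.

Per component, I: μ=4.8, E[X²]=27.84; II: μ=0.960784, E[X²]=2.807; III: μ=2.44828, E[X²]=14.4364.
E[X] = 0.34·4.8 + 0.42·0.960784 + 0.24·2.44828 = 2.62312.
E[X²] = 0.34·27.84 + 0.42·2.807 + 0.24·14.4364 = 14.1093.
Var(X) = E[X²] − (E[X])² = 14.1093 − 6.88074 = 7.22854.
SD(X) = √7.22854 = 2.68859.

2.6886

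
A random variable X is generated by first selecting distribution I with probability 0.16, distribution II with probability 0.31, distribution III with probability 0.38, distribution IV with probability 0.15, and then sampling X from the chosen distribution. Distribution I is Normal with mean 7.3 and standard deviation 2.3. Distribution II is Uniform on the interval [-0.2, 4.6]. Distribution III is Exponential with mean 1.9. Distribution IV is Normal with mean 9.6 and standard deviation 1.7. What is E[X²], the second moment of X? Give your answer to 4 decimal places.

28.4695

For each component E[X²] = Var + (mean)², giving I: 58.58; II: 6.76; III: 7.22; IV: 95.05.
Overall E[X²] = 0.16·58.58 + 0.31·6.76 + 0.38·7.22 + 0.15·95.05 = 28.4695.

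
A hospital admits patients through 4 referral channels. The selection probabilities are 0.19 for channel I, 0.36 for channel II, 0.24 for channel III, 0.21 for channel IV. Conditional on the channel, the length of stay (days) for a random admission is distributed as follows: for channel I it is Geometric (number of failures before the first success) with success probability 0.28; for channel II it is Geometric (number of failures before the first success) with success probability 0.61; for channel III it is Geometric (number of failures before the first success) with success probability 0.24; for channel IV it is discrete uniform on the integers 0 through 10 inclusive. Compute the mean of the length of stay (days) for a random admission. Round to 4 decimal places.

Component means — I: 2.57143; II: 0.639344; III: 3.16667; IV: 5.
E[X] = 0.19·2.57143 + 0.36·0.639344 + 0.24·3.16667 + 0.21·5 = 2.52874.

2.5287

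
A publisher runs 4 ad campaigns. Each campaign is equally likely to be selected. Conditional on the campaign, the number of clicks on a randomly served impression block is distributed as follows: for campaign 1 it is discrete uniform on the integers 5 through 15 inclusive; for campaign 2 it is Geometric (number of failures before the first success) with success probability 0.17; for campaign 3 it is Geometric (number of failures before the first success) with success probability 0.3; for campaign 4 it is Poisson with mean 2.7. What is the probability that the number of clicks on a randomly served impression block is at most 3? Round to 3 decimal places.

Conditional on each campaign, P(X ≤ 3): 1: 0; 2: 0.525417; 3: 0.7599; 4: 0.714092.
By total probability, P(X ≤ 3) = 0.25·0 + 0.25·0.525417 + 0.25·0.7599 + 0.25·0.714092 = 0.499852.

0.500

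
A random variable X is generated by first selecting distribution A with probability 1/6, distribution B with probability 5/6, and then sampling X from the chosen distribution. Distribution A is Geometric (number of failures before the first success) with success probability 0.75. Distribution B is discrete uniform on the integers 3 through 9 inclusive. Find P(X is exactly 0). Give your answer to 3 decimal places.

Conditional on each component, P(X = 0): A: 0.75; B: 0.
By total probability, P(X = 0) = 0.166667·0.75 + 0.833333·0 = 0.125.

0.125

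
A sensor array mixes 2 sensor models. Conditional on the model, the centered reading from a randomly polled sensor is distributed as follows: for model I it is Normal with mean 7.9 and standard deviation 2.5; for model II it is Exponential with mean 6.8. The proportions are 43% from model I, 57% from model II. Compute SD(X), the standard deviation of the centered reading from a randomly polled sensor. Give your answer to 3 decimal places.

5.417

Per component, I: μ=7.9, E[X²]=68.66; II: μ=6.8, E[X²]=92.48.
E[X] = 0.43·7.9 + 0.57·6.8 = 7.273.
E[X²] = 0.43·68.66 + 0.57·92.48 = 82.2374.
Var(X) = E[X²] − (E[X])² = 82.2374 − 52.8965 = 29.3409.
SD(X) = √29.3409 = 5.41672.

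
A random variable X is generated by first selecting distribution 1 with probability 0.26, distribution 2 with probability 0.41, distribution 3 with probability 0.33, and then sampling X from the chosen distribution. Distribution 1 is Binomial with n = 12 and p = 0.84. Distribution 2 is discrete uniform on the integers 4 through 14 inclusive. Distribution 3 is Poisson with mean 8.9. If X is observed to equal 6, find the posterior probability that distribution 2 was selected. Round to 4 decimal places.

0.5343

Likelihoods P(X=6 | ·): 1: 0.00544587; 2: 0.0909091; 3: 0.0941427.
Posterior ∝ prior × likelihood. Numerator for 2: 0.41·0.0909091 = 0.0372727.
Normalizing constant: 0.26·0.00544587 + 0.41·0.0909091 + 0.33·0.0941427 = 0.0697557.
P(2 | observation) = 0.0372727 / 0.0697557 = 0.534332.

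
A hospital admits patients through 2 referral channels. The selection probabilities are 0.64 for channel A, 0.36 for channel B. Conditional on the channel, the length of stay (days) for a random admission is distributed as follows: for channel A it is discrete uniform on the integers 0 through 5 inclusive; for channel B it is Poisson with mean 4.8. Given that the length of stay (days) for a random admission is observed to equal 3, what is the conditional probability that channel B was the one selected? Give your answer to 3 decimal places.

Likelihoods P(X=3 | ·): A: 0.166667; B: 0.151691.
Posterior ∝ prior × likelihood. Numerator for B: 0.36·0.151691 = 0.0546087.
Normalizing constant: 0.64·0.166667 + 0.36·0.151691 = 0.161275.
P(B | observation) = 0.0546087 / 0.161275 = 0.338605.

0.339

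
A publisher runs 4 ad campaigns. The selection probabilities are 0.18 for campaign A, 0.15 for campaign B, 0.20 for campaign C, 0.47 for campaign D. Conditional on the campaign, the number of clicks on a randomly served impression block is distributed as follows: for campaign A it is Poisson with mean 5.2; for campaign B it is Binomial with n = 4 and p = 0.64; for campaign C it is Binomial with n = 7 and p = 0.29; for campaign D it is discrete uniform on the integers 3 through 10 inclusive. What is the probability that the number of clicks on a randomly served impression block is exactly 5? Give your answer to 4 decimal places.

Conditional on each campaign, P(X = 5): A: 0.174785; B: 0; C: 0.0217133; D: 0.125.
By total probability, P(X = 5) = 0.18·0.174785 + 0.15·0 + 0.2·0.0217133 + 0.47·0.125 = 0.094554.

0.0946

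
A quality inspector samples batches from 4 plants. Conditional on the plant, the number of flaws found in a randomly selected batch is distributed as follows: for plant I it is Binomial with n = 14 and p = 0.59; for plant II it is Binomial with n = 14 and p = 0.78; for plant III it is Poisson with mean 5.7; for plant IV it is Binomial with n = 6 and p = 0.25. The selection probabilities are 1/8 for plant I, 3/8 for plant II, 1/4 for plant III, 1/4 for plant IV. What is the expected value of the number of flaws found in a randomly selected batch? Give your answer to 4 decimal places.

Component means — I: 8.26; II: 10.92; III: 5.7; IV: 1.5.
E[X] = 0.125·8.26 + 0.375·10.92 + 0.25·5.7 + 0.25·1.5 = 6.9275.

6.9275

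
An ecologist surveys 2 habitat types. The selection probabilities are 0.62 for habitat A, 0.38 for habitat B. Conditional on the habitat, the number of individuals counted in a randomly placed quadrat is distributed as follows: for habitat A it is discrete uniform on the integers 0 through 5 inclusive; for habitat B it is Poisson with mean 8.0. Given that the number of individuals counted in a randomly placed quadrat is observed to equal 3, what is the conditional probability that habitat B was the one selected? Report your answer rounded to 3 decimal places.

0.095

Likelihoods P(X=3 | ·): A: 0.166667; B: 0.0286261.
Posterior ∝ prior × likelihood. Numerator for B: 0.38·0.0286261 = 0.0108779.
Normalizing constant: 0.62·0.166667 + 0.38·0.0286261 = 0.114211.
P(B | observation) = 0.0108779 / 0.114211 = 0.095244.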